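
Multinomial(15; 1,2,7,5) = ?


15! = 1307674368000
Denominator: 1!=1 * 2!=2 * 7!=5040 * 5!=120
Coefficient = 1307674368000 / 1209600 = 1081080

1081080


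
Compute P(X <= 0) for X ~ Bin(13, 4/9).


P(X<=0) = P(X=0)
= 1220703125/2541865828329
= 1220703125/2541865828329

1220703125/2541865828329


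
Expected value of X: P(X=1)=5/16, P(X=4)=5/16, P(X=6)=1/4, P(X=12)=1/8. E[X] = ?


E[X] = sum(x * P(x))
= 1*5/16 + 4*5/16 + 6*1/4 + 12*1/8
= 73/16

73/16


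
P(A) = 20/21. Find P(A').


P(A') = 1 - P(A) = 1 - 20/21 = 1/21

1/21


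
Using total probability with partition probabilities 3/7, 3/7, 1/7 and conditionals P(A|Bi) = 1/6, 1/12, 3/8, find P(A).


P(A) = P(A|B1)P(B1) + P(A|B2)P(B2) + P(A|B3)P(B3)
= 1/6*3/7 + 1/12*3/7 + 3/8*1/7
= 1/14 + 1/28 + 3/56 = 9/56

9/56


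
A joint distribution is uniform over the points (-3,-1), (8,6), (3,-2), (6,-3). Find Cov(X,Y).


E[X]=7/2, E[Y]=0, E[XY]=27/4
Cov(X,Y) = E[XY] - E[X]E[Y] = 27/4 - 7/2*0 = 27/4

27/4


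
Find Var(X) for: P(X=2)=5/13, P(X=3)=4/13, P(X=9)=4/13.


E[X] = 58/13, E[X^2] = 380/13
Var(X) = E[X^2] - (E[X])^2 = 380/13 - (58/13)^2 = 1576/169

1576/169


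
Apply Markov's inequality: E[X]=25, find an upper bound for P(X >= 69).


Markov: P(X >= a) <= E[X]/a
P(X >= 69) <= 25/69

25/69


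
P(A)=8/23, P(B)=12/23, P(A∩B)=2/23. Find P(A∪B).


P(A∪B) = P(A) + P(B) - P(A∩B)
= 8/23 + 12/23 - 2/23 = 18/23

18/23


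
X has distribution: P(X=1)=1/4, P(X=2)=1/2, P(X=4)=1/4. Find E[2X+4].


E[2X+4] = sum(g(x)*P(x))
= 6*1/4 + 8*1/2 + 12*1/4
= 17/2

17/2


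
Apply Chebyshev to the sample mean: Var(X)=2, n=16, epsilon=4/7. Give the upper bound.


Var(Xbar) = Var(X)/n = 2/16
Chebyshev: P(|Xbar-mu| >= 4/7) <= Var(Xbar)/(4/7)^2 = (1/8)/(16/49) = 49/128

49/128


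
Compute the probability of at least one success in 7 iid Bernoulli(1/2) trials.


P(at least one) = 1 - P(none)
P(none) = (1 - 1/2)^7 = (1/2)^7 = 1/128
P(at least one) = 1 - 1/128 = 127/128

127/128


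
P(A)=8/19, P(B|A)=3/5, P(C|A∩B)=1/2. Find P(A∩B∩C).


P(A∩B∩C) = P(A) * P(B|A) * P(C|A∩B)
= 8/19 * 3/5 * 1/2
= 24/95 * 1/2 = 12/95

12/95


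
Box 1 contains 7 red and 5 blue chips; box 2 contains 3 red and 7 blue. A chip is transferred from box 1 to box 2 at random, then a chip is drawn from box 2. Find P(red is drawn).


P(transfer red) = 7/12; P(transfer blue) = 5/12
If red transferred: Urn II has 4 red of 11, so P(red|red moved) = 4/11
If blue transferred: Urn II has 3 red of 11, so P(red|blue moved) = 3/11
By total probability: P(red) = 7/12*4/11 + 5/12*3/11 = 43/132

43/132


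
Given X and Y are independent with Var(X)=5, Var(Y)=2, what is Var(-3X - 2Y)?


Independence => Cov(X,Y)=0
Var(-3X - 2Y) = (-3)^2*Var(X) + (-2)^2*Var(Y)
= 9*5 + 4*2 = 53

53


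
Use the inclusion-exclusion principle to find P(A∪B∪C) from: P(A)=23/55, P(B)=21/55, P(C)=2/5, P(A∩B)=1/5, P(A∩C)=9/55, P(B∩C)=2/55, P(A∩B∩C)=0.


P(A∪B∪C) = P(A)+P(B)+P(C) - P(AB)-P(AC)-P(BC) + P(ABC)
= 23/55+21/55+2/5 - 1/5-9/55-2/55 + 0
= 4/5

4/5


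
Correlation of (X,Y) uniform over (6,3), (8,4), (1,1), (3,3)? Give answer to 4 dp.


Cov(X,Y) = 2.6250, Var(X) = 7.2500, Var(Y) = 1.1875
rho = Cov/(sqrt(VarX)*sqrt(VarY)) = 0.8946

0.8946


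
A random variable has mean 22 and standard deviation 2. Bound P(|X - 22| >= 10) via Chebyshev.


k = 10/2 = 5
Chebyshev: P(|X-mu| >= k*sigma) <= 1/k^2 = 1/5^2 = 1/25

1/25


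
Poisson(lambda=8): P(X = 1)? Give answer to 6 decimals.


P(X=1) = e^(-8) * 8^1 / 1!
≈ 0.0003354626279 * 8 / 1
≈ 0.002684

0.002684


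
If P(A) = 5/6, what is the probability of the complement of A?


P(A') = 1 - P(A) = 1 - 5/6 = 1/6

1/6


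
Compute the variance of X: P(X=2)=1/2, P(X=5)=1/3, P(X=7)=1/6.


E[X] = 23/6, E[X^2] = 37/2
Var(X) = E[X^2] - (E[X])^2 = 37/2 - (23/6)^2 = 137/36

137/36


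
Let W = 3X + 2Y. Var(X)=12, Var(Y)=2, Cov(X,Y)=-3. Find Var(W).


Var(3X + 2Y) = 3^2*Var(X) + 2^2*Var(Y) + 2*3*2*Cov(X,Y)
= 9*12 + 4*2 + 12*(-3)
= 108 + 8 - 36 = 80

80


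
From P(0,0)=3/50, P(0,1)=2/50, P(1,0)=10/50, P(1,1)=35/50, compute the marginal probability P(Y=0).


P(Y=0) = P(0,0)+P(1,0) = 3/50 + 10/50 = 13/50

13/50


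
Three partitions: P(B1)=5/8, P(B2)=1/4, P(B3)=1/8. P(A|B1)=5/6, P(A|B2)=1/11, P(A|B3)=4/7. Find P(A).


P(A) = P(A|B1)P(B1) + P(A|B2)P(B2) + P(A|B3)P(B3)
= 5/6*5/8 + 1/11*1/4 + 4/7*1/8
= 25/48 + 1/44 + 1/14 = 2273/3696

2273/3696


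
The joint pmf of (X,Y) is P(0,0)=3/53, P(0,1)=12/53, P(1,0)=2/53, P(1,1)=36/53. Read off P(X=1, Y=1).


Read from table: P(X=1, Y=1) = 36/53

36/53


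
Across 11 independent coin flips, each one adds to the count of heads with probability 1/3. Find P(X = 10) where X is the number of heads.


P(X=10) = C(11,10) * p^10 * (1-p)^1
= 11 * 1/59049 * 2/3
= 22/177147

22/177147


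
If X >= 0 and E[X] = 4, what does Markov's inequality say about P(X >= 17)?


Markov: P(X >= a) <= E[X]/a
P(X >= 17) <= 4/17

4/17


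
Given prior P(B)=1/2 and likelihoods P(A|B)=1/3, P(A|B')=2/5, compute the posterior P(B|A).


P(A) = P(A|B)P(B) + P(A|B')P(B') = 1/3*1/2 + 2/5*1/2 = 11/30
P(B|A) = P(A|B)P(B)/P(A) = (1/6)/(11/30) = 5/11

5/11


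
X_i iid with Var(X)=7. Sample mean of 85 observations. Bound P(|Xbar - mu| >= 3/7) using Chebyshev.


Var(Xbar) = Var(X)/n = 7/85
Chebyshev: P(|Xbar-mu| >= 3/7) <= Var(Xbar)/(3/7)^2 = (7/85)/(9/49) = 343/765

343/765


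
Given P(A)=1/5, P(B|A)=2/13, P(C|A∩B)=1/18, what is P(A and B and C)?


P(A∩B∩C) = P(A) * P(B|A) * P(C|A∩B)
= 1/5 * 2/13 * 1/18
= 2/65 * 1/18 = 1/585

1/585


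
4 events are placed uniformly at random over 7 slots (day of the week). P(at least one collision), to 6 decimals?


P(all different) = prod((7-i)/7 for i=0..3) = 0.349854
P(at least one match) = 1 - 0.349854 = 0.650146

0.650146


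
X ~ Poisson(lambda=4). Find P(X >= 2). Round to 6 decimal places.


P(X>=2) = 1 - P(X<=1) = 1 - (e^(-4)*4^0/0! + e^(-4)*4^1/1!)
≈ 1 - (0.0183156389 + 0.0732625556)
= 1 - 0.0915781945 = 0.9084218055
≈ 0.908422

0.908422


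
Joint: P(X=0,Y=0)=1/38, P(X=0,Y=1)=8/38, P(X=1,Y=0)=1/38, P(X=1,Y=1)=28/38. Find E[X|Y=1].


P(Y=1) = 36/38
E[X|Y=1] = (0*8 + 1*28)/36 = 28/36 = 7/9

7/9


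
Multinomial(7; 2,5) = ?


7! = 5040
Denominator: 2!=2 * 5!=120
Coefficient = 5040 / 240 = 21

21


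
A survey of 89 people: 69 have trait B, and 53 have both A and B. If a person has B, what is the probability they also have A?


P(A|B) = P(A∩B)/P(B) = (53/89)/(69/89) = 53/69

53/69


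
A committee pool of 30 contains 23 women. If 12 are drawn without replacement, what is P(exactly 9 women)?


P(X=9) = C(23,9)*C(7,3) / C(30,12)
= 817190*35 / 86493225
= 28601650/86493225 = 374/1131

374/1131


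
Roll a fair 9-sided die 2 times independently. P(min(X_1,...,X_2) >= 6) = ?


P(min >= 6) = P(all X_i >= 6) = (P(X_1 >= 6))^2
= (4/9)^2 = 16/81

16/81


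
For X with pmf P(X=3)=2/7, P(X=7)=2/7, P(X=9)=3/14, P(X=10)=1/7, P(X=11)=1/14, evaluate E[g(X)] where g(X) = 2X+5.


E[2X+5] = sum(g(x)*P(x))
= 11*2/7 + 19*2/7 + 23*3/14 + 25*1/7 + 27*1/14
= 19

19


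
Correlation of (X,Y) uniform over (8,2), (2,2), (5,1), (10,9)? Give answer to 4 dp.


Cov(X,Y) = 6.8750, Var(X) = 9.1875, Var(Y) = 10.2500
rho = Cov/(sqrt(VarX)*sqrt(VarY)) = 0.7085

0.7085


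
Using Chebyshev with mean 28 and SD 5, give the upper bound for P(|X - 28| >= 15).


k = 15/5 = 3
Chebyshev: P(|X-mu| >= k*sigma) <= 1/k^2 = 1/3^2 = 1/9

1/9


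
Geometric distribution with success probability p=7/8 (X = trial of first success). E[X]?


For geometric (trials until first success), E[X] = 1/p = 1/(7/8) = 8/7

8/7


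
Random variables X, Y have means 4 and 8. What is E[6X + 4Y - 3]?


E[6X + 4Y - 3] = 6*E[X] + 4*E[Y] - 3
= (6)*(4) + (4)*(8) + (-3)
= 24 + 32 - 3 = 53

53


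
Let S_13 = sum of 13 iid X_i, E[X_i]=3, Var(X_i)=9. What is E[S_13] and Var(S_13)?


E[S_n] = n*mu = 13*3 = 39
Var(S_n) = n*sigma^2 = 13*9 = 117

E[S_13]=39, Var(S_13)=117


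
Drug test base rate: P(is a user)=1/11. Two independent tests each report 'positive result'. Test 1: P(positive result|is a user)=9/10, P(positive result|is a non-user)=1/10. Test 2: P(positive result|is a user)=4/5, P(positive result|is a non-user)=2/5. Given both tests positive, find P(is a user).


After test 1: P(+) = 9/10*1/11 + 1/10*10/11 = 19/110
P(B|+) = (9/110)/(19/110) = 9/19
After test 2 (use post1 as new prior): P(+) = 4/5*9/19 + 2/5*10/19 = 56/95
P(B|+,+) = (36/95)/(56/95) = 9/14

9/14


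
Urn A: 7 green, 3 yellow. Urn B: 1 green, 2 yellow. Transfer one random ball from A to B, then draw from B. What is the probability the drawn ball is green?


P(transfer green) = 7/10; P(transfer yellow) = 3/10
If green transferred: Urn II has 2 green of 4, so P(green|green moved) = 1/2
If yellow transferred: Urn II has 1 green of 4, so P(green|yellow moved) = 1/4
By total probability: P(green) = 7/10*1/2 + 3/10*1/4 = 17/40

17/40


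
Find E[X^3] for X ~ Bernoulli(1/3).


For Bernoulli: X in {0,1}
E[X^3] = 0^3*(1-1/3) + 1^3*1/3 = 1/3

1/3


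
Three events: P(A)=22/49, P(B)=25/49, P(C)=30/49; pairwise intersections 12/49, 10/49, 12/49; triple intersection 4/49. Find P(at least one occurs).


P(A∪B∪C) = P(A)+P(B)+P(C) - P(AB)-P(AC)-P(BC) + P(ABC)
= 22/49+25/49+30/49 - 12/49-10/49-12/49 + 4/49
= 47/49

47/49


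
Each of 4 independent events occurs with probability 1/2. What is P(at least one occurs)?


P(at least one) = 1 - P(none)
P(none) = (1 - 1/2)^4 = (1/2)^4 = 1/16
P(at least one) = 1 - 1/16 = 15/16

15/16


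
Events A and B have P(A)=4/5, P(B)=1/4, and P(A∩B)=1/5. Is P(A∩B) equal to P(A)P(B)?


P(A)*P(B) = 4/5*1/4 = 1/5
P(A∩B) = 1/5, which equals P(A)P(B), so independent

Yes, A and B are independent


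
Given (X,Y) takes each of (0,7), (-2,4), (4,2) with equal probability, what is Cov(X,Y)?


E[X]=2/3, E[Y]=13/3, E[XY]=0
Cov(X,Y) = E[XY] - E[X]E[Y] = 0 - 2/3*13/3 = -26/9

-26/9


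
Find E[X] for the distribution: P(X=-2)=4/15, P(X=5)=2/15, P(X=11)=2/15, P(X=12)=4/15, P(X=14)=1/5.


E[X] = sum(x * P(x))
= -2*4/15 + 5*2/15 + 11*2/15 + 12*4/15 + 14*1/5
= 38/5

38/5


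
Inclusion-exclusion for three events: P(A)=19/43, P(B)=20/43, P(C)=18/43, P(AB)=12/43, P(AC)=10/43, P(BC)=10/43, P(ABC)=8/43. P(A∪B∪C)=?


P(A∪B∪C) = P(A)+P(B)+P(C) - P(AB)-P(AC)-P(BC) + P(ABC)
= 19/43+20/43+18/43 - 12/43-10/43-10/43 + 8/43
= 33/43

33/43


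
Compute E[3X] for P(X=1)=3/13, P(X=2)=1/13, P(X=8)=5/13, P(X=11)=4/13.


E[3X] = sum(g(x)*P(x))
= 3*3/13 + 6*1/13 + 24*5/13 + 33*4/13
= 267/13

267/13


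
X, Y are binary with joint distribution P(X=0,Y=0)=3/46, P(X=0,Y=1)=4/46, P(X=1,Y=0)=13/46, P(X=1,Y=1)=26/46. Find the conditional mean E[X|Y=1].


P(Y=1) = 30/46
E[X|Y=1] = (0*4 + 1*26)/30 = 26/30 = 13/15

13/15


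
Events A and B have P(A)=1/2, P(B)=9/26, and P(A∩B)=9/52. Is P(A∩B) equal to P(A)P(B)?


P(A)*P(B) = 1/2*9/26 = 9/52
P(A∩B) = 9/52, which equals P(A)P(B), so independent

Yes, A and B are independent


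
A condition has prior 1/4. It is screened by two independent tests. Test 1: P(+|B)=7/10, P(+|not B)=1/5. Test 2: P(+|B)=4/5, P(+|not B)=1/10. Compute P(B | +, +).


After test 1: P(+) = 7/10*1/4 + 1/5*3/4 = 13/40
P(B|+) = (7/40)/(13/40) = 7/13
After test 2 (use post1 as new prior): P(+) = 4/5*7/13 + 1/10*6/13 = 31/65
P(B|+,+) = (28/65)/(31/65) = 28/31

28/31


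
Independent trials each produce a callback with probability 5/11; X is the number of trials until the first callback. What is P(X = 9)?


P(X=9) = (1-p)^8 * p = (6/11)^8 * 5/11
= 1679616/214358881 * 5/11 = 8398080/2357947691

8398080/2357947691


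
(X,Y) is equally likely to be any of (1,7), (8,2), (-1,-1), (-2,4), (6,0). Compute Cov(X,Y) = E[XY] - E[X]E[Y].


E[X]=12/5, E[Y]=12/5, E[XY]=16/5
Cov(X,Y) = E[XY] - E[X]E[Y] = 16/5 - 12/5*12/5 = -64/25

-64/25


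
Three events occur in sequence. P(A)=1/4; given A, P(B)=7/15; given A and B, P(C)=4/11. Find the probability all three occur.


P(A∩B∩C) = P(A) * P(B|A) * P(C|A∩B)
= 1/4 * 7/15 * 4/11
= 7/60 * 4/11 = 7/165

7/165


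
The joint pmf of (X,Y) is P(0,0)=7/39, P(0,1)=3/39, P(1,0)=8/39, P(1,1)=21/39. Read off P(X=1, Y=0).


Read from table: P(X=1, Y=0) = 8/39

8/39


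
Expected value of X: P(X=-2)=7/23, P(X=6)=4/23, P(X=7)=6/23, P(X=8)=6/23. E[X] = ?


E[X] = sum(x * P(x))
= -2*7/23 + 6*4/23 + 7*6/23 + 8*6/23
= 100/23

100/23


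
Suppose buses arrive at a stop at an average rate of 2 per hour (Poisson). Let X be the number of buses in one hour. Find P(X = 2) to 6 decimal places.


P(X=2) = e^(-2) * 2^2 / 2!
≈ 0.1353352832 * 4 / 2
≈ 0.270671

0.270671


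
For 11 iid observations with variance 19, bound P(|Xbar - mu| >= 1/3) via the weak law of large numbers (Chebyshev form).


Var(Xbar) = Var(X)/n = 19/11
Chebyshev: P(|Xbar-mu| >= 1/3) <= Var(Xbar)/(1/3)^2 = (19/11)/(1/9) = 171/11
Bound exceeds 1, so trivial bound: 1

1


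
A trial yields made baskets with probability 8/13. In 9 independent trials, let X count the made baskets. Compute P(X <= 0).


P(X<=0) = P(X=0)
= 1953125/10604499373
= 1953125/10604499373

1953125/10604499373


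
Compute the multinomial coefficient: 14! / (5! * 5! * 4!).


14! = 87178291200
Denominator: 5!=120 * 5!=120 * 4!=24
Coefficient = 87178291200 / 345600 = 252252

252252


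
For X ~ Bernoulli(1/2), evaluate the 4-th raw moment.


For Bernoulli: X in {0,1}
E[X^4] = 0^4*(1-1/2) + 1^4*1/2 = 1/2

1/2


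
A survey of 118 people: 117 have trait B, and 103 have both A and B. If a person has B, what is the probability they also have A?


P(A|B) = P(A∩B)/P(B) = (103/118)/(117/118) = 103/117

103/117


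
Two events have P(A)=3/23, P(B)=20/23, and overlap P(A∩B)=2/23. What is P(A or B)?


P(A∪B) = P(A) + P(B) - P(A∩B)
= 3/23 + 20/23 - 2/23 = 21/23

21/23


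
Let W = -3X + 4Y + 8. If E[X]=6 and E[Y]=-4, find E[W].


E[-3X + 4Y + 8] = -3*E[X] + 4*E[Y] + 8
= (-3)*(6) + (4)*(-4) + (8)
= -18 - 16 + 8 = -26

-26


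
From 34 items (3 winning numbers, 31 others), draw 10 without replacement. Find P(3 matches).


P(X=3) = C(3,3)*C(31,7) / C(34,10)
= 1*2629575 / 131128140
= 2629575/131128140 = 15/748

15/748


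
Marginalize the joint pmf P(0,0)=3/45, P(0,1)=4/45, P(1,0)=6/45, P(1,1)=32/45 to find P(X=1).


P(X=1) = P(1,0)+P(1,1) = 6/45 + 32/45 = 38/45

38/45


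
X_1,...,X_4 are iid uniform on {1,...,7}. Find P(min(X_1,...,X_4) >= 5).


P(min >= 5) = P(all X_i >= 5) = (P(X_1 >= 5))^4
= (3/7)^4 = 81/2401

81/2401


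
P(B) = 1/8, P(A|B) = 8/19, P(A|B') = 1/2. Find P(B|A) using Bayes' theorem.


P(A) = P(A|B)P(B) + P(A|B')P(B') = 8/19*1/8 + 1/2*7/8 = 149/304
P(B|A) = P(A|B)P(B)/P(A) = (1/19)/(149/304) = 16/149

16/149


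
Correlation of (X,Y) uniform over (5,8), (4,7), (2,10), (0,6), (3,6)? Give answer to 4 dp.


Cov(X,Y) = 0.4800, Var(X) = 2.9600, Var(Y) = 2.2400
rho = Cov/(sqrt(VarX)*sqrt(VarY)) = 0.1864

0.1864


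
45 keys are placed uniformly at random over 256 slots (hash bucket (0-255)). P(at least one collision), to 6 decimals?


P(all different) = prod((256-i)/256 for i=0..44) = 0.016358
P(at least one match) = 1 - 0.016358 = 0.983642

0.983642


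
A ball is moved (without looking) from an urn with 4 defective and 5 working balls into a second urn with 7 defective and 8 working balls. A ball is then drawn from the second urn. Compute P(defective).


P(transfer defective) = 4/9; P(transfer working) = 5/9
If defective transferred: Urn II has 8 defective of 16, so P(defective|defective moved) = 1/2
If working transferred: Urn II has 7 defective of 16, so P(defective|working moved) = 7/16
By total probability: P(defective) = 4/9*1/2 + 5/9*7/16 = 67/144

67/144


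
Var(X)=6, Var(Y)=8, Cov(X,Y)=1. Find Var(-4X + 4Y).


Var(-4X + 4Y) = (-4)^2*Var(X) + 4^2*Var(Y) + 2*(-4)*4*Cov(X,Y)
= 16*6 + 16*8 - 32*1
= 96 + 128 - 32 = 192

192


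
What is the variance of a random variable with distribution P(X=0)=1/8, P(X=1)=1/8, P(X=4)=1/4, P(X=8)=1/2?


E[X] = 41/8, E[X^2] = 289/8
Var(X) = E[X^2] - (E[X])^2 = 289/8 - (41/8)^2 = 631/64

631/64


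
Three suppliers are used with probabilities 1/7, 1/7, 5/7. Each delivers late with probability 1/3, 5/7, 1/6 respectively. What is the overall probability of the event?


P(A) = P(A|B1)P(B1) + P(A|B2)P(B2) + P(A|B3)P(B3)
= 1/3*1/7 + 5/7*1/7 + 1/6*5/7
= 1/21 + 5/49 + 5/42 = 79/294

79/294


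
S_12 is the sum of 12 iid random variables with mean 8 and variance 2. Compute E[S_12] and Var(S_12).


E[S_n] = n*mu = 12*8 = 96
Var(S_n) = n*sigma^2 = 12*2 = 24

E[S_12]=96, Var(S_12)=24


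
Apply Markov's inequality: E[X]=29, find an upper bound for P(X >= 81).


Markov: P(X >= a) <= E[X]/a
P(X >= 81) <= 29/81

29/81


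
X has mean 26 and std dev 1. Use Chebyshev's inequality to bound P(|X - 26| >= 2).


k = 2/1 = 2
Chebyshev: P(|X-mu| >= k*sigma) <= 1/k^2 = 1/2^2 = 1/4

1/4


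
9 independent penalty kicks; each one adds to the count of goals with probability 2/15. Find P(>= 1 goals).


P(at least one) = 1 - P(none)
P(none) = (1 - 2/15)^9 = (13/15)^9 = 10604499373/38443359375
P(at least one) = 1 - 10604499373/38443359375 = 27838860002/38443359375

27838860002/38443359375


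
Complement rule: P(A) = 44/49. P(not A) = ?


P(A') = 1 - P(A) = 1 - 44/49 = 5/49

5/49


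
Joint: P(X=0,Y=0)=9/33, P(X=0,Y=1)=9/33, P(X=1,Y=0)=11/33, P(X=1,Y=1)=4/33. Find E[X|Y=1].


P(Y=1) = 13/33
E[X|Y=1] = (0*9 + 1*4)/13 = 4/13

4/13


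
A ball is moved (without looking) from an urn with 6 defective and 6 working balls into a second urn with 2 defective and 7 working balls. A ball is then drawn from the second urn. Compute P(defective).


P(transfer defective) = 6/12 = 1/2; P(transfer working) = 1/2
If defective transferred: Urn II has 3 defective of 10, so P(defective|defective moved) = 3/10
If working transferred: Urn II has 2 defective of 10, so P(defective|working moved) = 1/5
By total probability: P(defective) = 1/2*3/10 + 1/2*1/5 = 1/4

1/4


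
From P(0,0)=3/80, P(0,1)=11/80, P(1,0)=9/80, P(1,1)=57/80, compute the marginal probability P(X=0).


P(X=0) = P(0,0)+P(0,1) = 3/80 + 11/80 = 14/80 = 7/40

7/40


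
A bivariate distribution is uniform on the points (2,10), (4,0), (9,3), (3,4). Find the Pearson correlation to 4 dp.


Cov(X,Y) = -4.3750, Var(X) = 7.2500, Var(Y) = 13.1875
rho = Cov/(sqrt(VarX)*sqrt(VarY)) = -0.4474

-0.4474


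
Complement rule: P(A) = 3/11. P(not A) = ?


P(A') = 1 - P(A) = 1 - 3/11 = 8/11

8/11


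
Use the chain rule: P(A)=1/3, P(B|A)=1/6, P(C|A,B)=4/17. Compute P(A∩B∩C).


P(A∩B∩C) = P(A) * P(B|A) * P(C|A∩B)
= 1/3 * 1/6 * 4/17
= 1/18 * 4/17 = 2/153

2/153


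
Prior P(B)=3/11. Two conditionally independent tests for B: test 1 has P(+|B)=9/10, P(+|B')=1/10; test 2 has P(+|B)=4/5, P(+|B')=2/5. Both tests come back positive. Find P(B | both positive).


After test 1: P(+) = 9/10*3/11 + 1/10*8/11 = 7/22
P(B|+) = (27/110)/(7/22) = 27/35
After test 2 (use post1 as new prior): P(+) = 4/5*27/35 + 2/5*8/35 = 124/175
P(B|+,+) = (108/175)/(124/175) = 27/31

27/31


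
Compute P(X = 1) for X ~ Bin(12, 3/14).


P(X=1) = C(12,1) * p^1 * (1-p)^11
= 12 * 3/14 * 285311670611/4049565169664
= 2567805035499/14173478093824

2567805035499/14173478093824


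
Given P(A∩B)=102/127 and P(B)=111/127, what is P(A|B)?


P(A|B) = P(A∩B)/P(B) = (102/127)/(111/127) = 102/111 = 34/37

34/37


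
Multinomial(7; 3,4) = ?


7! = 5040
Denominator: 3!=6 * 4!=24
Coefficient = 5040 / 144 = 35

35


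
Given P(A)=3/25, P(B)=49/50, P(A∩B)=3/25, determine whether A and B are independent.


P(A)*P(B) = 3/25*49/50 = 147/1250
P(A∩B) = 3/25 != 147/1250, so not independent

No, A and B are not independent


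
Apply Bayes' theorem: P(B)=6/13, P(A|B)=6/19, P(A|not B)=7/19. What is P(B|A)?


P(A) = P(A|B)P(B) + P(A|B')P(B') = 6/19*6/13 + 7/19*7/13 = 85/247
P(B|A) = P(A|B)P(B)/P(A) = (36/247)/(85/247) = 36/85

36/85


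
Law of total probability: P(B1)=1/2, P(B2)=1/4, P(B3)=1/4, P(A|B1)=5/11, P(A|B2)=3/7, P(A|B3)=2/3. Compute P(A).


P(A) = P(A|B1)P(B1) + P(A|B2)P(B2) + P(A|B3)P(B3)
= 5/11*1/2 + 3/7*1/4 + 2/3*1/4
= 5/22 + 3/28 + 1/6 = 463/924

463/924


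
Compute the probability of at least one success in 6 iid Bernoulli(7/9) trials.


P(at least one) = 1 - P(none)
P(none) = (1 - 7/9)^6 = (2/9)^6 = 64/531441
P(at least one) = 1 - 64/531441 = 531377/531441

531377/531441


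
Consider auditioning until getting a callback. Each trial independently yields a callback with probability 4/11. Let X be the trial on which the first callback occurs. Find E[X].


For geometric (trials until first success), E[X] = 1/p = 1/(4/11) = 11/4

11/4


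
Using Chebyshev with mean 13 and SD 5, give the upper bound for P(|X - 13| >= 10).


k = 10/5 = 2
Chebyshev: P(|X-mu| >= k*sigma) <= 1/k^2 = 1/2^2 = 1/4

1/4


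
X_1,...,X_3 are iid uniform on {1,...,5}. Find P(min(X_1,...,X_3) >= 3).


P(min >= 3) = P(all X_i >= 3) = (P(X_1 >= 3))^3
= (3/5)^3 = 27/125

27/125


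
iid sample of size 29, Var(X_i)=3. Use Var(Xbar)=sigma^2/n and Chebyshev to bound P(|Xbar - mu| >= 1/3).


Var(Xbar) = Var(X)/n = 3/29
Chebyshev: P(|Xbar-mu| >= 1/3) <= Var(Xbar)/(1/3)^2 = (3/29)/(1/9) = 27/29

27/29


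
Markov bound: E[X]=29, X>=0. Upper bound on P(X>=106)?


Markov: P(X >= a) <= E[X]/a
P(X >= 106) <= 29/106

29/106


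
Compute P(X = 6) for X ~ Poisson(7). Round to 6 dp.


P(X=6) = e^(-7) * 7^6 / 6!
≈ 0.0009118819656 * 117649 / 720
≈ 0.149003

0.149003


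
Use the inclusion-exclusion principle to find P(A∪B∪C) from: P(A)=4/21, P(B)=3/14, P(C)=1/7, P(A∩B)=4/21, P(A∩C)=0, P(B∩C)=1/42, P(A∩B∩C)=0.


P(A∪B∪C) = P(A)+P(B)+P(C) - P(AB)-P(AC)-P(BC) + P(ABC)
= 4/21+3/14+1/7 - 4/21-0-1/42 + 0
= 1/3

1/3


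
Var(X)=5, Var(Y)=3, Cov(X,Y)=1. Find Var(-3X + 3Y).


Var(-3X + 3Y) = (-3)^2*Var(X) + 3^2*Var(Y) + 2*(-3)*3*Cov(X,Y)
= 9*5 + 9*3 - 18*1
= 45 + 27 - 18 = 54

54


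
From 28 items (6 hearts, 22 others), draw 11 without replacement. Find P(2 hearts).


P(X=2) = C(6,2)*C(22,9) / C(28,11)
= 15*497420 / 21474180
= 7461300/21474180 = 935/2691

935/2691


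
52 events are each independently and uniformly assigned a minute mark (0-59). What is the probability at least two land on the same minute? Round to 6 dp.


P(all different) = prod((60-i)/60 for i=0..51) = 0.000000
P(at least one match) = 1 - 0.000000 = 1.000000

1.000000


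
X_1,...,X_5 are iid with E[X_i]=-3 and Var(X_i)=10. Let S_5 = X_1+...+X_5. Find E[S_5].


E[S_n] = n*E[X_1] = 5*-3 = -15

-15


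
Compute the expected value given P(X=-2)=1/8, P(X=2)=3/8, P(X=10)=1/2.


E[X] = sum(x * P(x))
= -2*1/8 + 2*3/8 + 10*1/2
= 11/2

11/2


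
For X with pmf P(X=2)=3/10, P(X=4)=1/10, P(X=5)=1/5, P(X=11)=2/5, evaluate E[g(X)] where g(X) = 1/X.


E[1/X] = sum(g(x)*P(x))
= 1/2*3/10 + 1/4*1/10 + 1/5*1/5 + 1/11*2/5
= 553/2200

553/2200


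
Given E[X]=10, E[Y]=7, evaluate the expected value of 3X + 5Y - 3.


E[3X + 5Y - 3] = 3*E[X] + 5*E[Y] - 3
= (3)*(10) + (5)*(7) + (-3)
= 30 + 35 - 3 = 62

62


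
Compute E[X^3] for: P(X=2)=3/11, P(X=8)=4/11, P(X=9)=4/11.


E[X^3] = sum(x^3 * P(x))
= 8*3/11 + 512*4/11 + 729*4/11
= 4988/11

4988/11


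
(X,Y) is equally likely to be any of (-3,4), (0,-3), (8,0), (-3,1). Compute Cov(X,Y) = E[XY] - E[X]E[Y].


E[X]=1/2, E[Y]=1/2, E[XY]=-15/4
Cov(X,Y) = E[XY] - E[X]E[Y] = -15/4 - 1/2*1/2 = -4

-4


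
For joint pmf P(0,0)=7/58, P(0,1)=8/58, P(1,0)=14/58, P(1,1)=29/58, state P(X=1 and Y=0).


Read from table: P(X=1, Y=0) = 14/58 = 7/29

7/29


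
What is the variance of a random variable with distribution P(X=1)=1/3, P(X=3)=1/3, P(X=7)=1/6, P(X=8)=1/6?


E[X] = 23/6, E[X^2] = 133/6
Var(X) = E[X^2] - (E[X])^2 = 133/6 - (23/6)^2 = 269/36

269/36


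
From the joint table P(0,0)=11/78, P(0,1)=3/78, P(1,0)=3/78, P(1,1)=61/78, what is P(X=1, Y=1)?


Read from table: P(X=1, Y=1) = 61/78

61/78


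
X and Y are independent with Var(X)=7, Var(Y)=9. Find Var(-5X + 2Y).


Independence => Cov(X,Y)=0
Var(-5X + 2Y) = (-5)^2*Var(X) + 2^2*Var(Y)
= 25*7 + 4*9 = 211

211


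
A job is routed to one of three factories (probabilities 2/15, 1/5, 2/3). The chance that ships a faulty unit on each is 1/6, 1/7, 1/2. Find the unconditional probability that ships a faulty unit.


P(A) = P(A|B1)P(B1) + P(A|B2)P(B2) + P(A|B3)P(B3)
= 1/6*2/15 + 1/7*1/5 + 1/2*2/3
= 1/45 + 1/35 + 1/3 = 121/315

121/315


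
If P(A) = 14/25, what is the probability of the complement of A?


P(A') = 1 - P(A) = 1 - 14/25 = 11/25

11/25


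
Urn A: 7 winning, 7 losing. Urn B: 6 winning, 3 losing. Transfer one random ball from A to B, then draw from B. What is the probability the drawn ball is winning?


P(transfer winning) = 7/14 = 1/2; P(transfer losing) = 1/2
If winning transferred: Urn II has 7 winning of 10, so P(winning|winning moved) = 7/10
If losing transferred: Urn II has 6 winning of 10, so P(winning|losing moved) = 3/5
By total probability: P(winning) = 1/2*7/10 + 1/2*3/5 = 13/20

13/20


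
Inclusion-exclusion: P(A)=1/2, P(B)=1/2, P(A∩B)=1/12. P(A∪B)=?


P(A∪B) = P(A) + P(B) - P(A∩B)
= 1/2 + 1/2 - 1/12 = 11/12

11/12


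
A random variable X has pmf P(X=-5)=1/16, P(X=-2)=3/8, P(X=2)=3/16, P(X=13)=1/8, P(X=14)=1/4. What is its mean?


E[X] = sum(x * P(x))
= -5*1/16 - 2*3/8 + 2*3/16 + 13*1/8 + 14*1/4
= 71/16

71/16


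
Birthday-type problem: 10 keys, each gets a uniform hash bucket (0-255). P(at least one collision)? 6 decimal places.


P(all different) = prod((256-i)/256 for i=0..9) = 0.836945
P(at least one match) = 1 - 0.836945 = 0.163055

0.163055


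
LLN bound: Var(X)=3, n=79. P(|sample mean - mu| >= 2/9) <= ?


Var(Xbar) = Var(X)/n = 3/79
Chebyshev: P(|Xbar-mu| >= 2/9) <= Var(Xbar)/(2/9)^2 = (3/79)/(4/81) = 243/316

243/316


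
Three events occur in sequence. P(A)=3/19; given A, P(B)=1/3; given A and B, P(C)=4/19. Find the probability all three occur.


P(A∩B∩C) = P(A) * P(B|A) * P(C|A∩B)
= 3/19 * 1/3 * 4/19
= 1/19 * 4/19 = 4/361

4/361


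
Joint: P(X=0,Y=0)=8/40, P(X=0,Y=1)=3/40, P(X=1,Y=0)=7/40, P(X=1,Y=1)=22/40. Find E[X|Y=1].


P(Y=1) = 25/40
E[X|Y=1] = (0*3 + 1*22)/25 = 22/25

22/25


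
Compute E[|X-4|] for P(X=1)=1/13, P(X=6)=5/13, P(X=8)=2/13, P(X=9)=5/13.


E[|X-4|] = sum(g(x)*P(x))
= 3*1/13 + 2*5/13 + 4*2/13 + 5*5/13
= 46/13

46/13


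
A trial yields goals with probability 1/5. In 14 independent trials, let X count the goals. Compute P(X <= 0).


P(X<=0) = P(X=0)
= 268435456/6103515625
= 268435456/6103515625

268435456/6103515625


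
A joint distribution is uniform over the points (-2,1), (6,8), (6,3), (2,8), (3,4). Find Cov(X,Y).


E[X]=3, E[Y]=24/5, E[XY]=92/5
Cov(X,Y) = E[XY] - E[X]E[Y] = 92/5 - 3*24/5 = 4

4


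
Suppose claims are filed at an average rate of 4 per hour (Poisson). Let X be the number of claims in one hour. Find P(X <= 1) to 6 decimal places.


P(X<=1) = e^(-4)*4^0/0! + e^(-4)*4^1/1!
≈ 0.0183156389 + 0.0732625556
= 0.0915781945
≈ 0.091578

0.091578


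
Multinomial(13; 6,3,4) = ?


13! = 6227020800
Denominator: 6!=720 * 3!=6 * 4!=24
Coefficient = 6227020800 / 103680 = 60060

60060


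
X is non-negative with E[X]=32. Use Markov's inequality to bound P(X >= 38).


Markov: P(X >= a) <= E[X]/a
P(X >= 38) <= 32/38 = 16/19

16/19


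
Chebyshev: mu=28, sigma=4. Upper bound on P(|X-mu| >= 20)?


k = 20/4 = 5
Chebyshev: P(|X-mu| >= k*sigma) <= 1/k^2 = 1/5^2 = 1/25

1/25


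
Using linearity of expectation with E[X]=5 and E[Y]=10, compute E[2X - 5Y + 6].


E[2X - 5Y + 6] = 2*E[X] - 5*E[Y] + 6
= (2)*(5) + (-5)*(10) + (6)
= 10 - 50 + 6 = -34

-34


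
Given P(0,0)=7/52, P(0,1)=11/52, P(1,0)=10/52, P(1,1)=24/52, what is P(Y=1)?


P(Y=1) = P(0,1)+P(1,1) = 11/52 + 24/52 = 35/52

35/52


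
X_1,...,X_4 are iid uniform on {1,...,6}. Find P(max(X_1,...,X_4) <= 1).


P(max <= 1) = P(all X_i <= 1) = (P(X_1 <= 1))^4
= (1/6)^4 = 1/1296

1/1296


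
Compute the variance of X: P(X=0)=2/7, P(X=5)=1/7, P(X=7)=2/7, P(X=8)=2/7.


E[X] = 5, E[X^2] = 251/7
Var(X) = E[X^2] - (E[X])^2 = 251/7 - (5)^2 = 76/7

76/7


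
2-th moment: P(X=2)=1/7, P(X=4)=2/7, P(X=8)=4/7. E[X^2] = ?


E[X^2] = sum(x^2 * P(x))
= 4*1/7 + 16*2/7 + 64*4/7
= 292/7

292/7


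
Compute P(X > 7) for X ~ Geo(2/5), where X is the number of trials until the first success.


P(X > 7) = P(first 7 trials all fail) = (1-p)^7 = (3/5)^7 = 2187/78125

2187/78125


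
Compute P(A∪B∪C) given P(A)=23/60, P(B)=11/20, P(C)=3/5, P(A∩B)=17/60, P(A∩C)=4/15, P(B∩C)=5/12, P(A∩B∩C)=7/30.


P(A∪B∪C) = P(A)+P(B)+P(C) - P(AB)-P(AC)-P(BC) + P(ABC)
= 23/60+11/20+3/5 - 17/60-4/15-5/12 + 7/30
= 4/5

4/5


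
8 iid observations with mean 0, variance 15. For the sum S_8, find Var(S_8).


By independence, Var(S_n) = n*Var(X_1) = 8*15 = 120

120


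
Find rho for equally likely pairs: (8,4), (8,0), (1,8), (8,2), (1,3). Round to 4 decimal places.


Cov(X,Y) = -5.8800, Var(X) = 11.7600, Var(Y) = 7.0400
rho = Cov/(sqrt(VarX)*sqrt(VarY)) = -0.6462

-0.6462


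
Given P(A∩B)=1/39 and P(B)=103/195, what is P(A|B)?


P(A|B) = P(A∩B)/P(B) = (5/195)/(103/195) = 5/103

5/103


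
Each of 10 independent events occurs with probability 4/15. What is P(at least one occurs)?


P(at least one) = 1 - P(none)
P(none) = (1 - 4/15)^10 = (11/15)^10 = 25937424601/576650390625
P(at least one) = 1 - 25937424601/576650390625 = 550712966024/576650390625

550712966024/576650390625


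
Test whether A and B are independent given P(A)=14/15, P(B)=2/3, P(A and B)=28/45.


P(A)*P(B) = 14/15*2/3 = 28/45
P(A∩B) = 28/45, which equals P(A)P(B), so independent

Yes, A and B are independent


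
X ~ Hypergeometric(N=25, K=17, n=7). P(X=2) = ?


P(X=2) = C(17,2)*C(8,5) / C(25,7)
= 136*56 / 480700
= 7616/480700 = 1904/120175

1904/120175


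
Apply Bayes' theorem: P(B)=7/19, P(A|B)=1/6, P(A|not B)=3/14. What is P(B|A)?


P(A) = P(A|B)P(B) + P(A|B')P(B') = 1/6*7/19 + 3/14*12/19 = 157/798
P(B|A) = P(A|B)P(B)/P(A) = (7/114)/(157/798) = 49/157

49/157


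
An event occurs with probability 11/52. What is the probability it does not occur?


P(A') = 1 - P(A) = 1 - 11/52 = 41/52

41/52


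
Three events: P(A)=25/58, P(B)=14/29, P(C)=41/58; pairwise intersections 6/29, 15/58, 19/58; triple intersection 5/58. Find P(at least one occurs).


P(A∪B∪C) = P(A)+P(B)+P(C) - P(AB)-P(AC)-P(BC) + P(ABC)
= 25/58+14/29+41/58 - 6/29-15/58-19/58 + 5/58
= 53/58

53/58


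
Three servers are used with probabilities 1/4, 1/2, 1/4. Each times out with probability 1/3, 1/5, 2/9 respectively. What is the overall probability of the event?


P(A) = P(A|B1)P(B1) + P(A|B2)P(B2) + P(A|B3)P(B3)
= 1/3*1/4 + 1/5*1/2 + 2/9*1/4
= 1/12 + 1/10 + 1/18 = 43/180

43/180


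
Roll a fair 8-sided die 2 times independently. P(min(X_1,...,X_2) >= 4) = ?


P(min >= 4) = P(all X_i >= 4) = (P(X_1 >= 4))^2
= (5/8)^2 = 25/64

25/64


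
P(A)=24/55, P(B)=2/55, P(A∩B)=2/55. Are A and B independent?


P(A)*P(B) = 24/55*2/55 = 48/3025
P(A∩B) = 2/55 != 48/3025, so not independent

No, A and B are not independent


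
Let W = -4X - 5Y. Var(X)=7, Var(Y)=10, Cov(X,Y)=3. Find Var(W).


Var(-4X - 5Y) = (-4)^2*Var(X) + (-5)^2*Var(Y) + 2*(-4)*(-5)*Cov(X,Y)
= 16*7 + 25*10 + 40*3
= 112 + 250 + 120 = 482

482


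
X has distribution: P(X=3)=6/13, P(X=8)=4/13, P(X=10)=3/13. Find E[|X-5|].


E[|X-5|] = sum(g(x)*P(x))
= 2*6/13 + 3*4/13 + 5*3/13
= 3

3


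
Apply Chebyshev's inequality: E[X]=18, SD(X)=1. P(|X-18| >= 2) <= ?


k = 2/1 = 2
Chebyshev: P(|X-mu| >= k*sigma) <= 1/k^2 = 1/2^2 = 1/4

1/4


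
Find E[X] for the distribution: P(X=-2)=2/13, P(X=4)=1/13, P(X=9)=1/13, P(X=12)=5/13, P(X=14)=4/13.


E[X] = sum(x * P(x))
= -2*2/13 + 4*1/13 + 9*1/13 + 12*5/13 + 14*4/13
= 125/13

125/13


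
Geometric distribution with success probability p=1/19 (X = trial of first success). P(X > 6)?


P(X > 6) = P(first 6 trials all fail) = (1-p)^6 = (18/19)^6 = 34012224/47045881

34012224/47045881


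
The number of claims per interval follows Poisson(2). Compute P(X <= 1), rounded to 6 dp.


P(X<=1) = e^(-2)*2^0/0! + e^(-2)*2^1/1!
≈ 0.1353352832 + 0.2706705665
= 0.4060058497
≈ 0.406006

0.406006


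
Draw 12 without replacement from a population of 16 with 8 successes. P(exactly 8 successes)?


P(X=8) = C(8,8)*C(8,4) / C(16,12)
= 1*70 / 1820
= 70/1820 = 1/26

1/26


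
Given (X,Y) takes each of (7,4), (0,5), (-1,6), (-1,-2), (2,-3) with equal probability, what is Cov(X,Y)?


E[X]=7/5, E[Y]=2, E[XY]=18/5
Cov(X,Y) = E[XY] - E[X]E[Y] = 18/5 - 7/5*2 = 4/5

4/5


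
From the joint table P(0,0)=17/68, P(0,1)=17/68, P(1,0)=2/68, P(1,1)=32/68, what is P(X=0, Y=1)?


Read from table: P(X=0, Y=1) = 17/68 = 1/4

1/4


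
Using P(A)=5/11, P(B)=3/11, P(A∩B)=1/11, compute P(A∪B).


P(A∪B) = P(A) + P(B) - P(A∩B)
= 5/11 + 3/11 - 1/11 = 7/11

7/11


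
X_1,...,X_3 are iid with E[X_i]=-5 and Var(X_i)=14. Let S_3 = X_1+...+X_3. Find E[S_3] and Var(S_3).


E[S_n] = n*mu = 3*-5 = -15
Var(S_n) = n*sigma^2 = 3*14 = 42

E[S_3]=-15, Var(S_3)=42


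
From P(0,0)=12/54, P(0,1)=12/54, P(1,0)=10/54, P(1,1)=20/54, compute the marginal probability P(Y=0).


P(Y=0) = P(0,0)+P(1,0) = 12/54 + 10/54 = 22/54 = 11/27

11/27


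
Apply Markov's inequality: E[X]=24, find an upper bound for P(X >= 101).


Markov: P(X >= a) <= E[X]/a
P(X >= 101) <= 24/101

24/101


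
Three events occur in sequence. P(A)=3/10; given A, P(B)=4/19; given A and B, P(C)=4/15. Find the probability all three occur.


P(A∩B∩C) = P(A) * P(B|A) * P(C|A∩B)
= 3/10 * 4/19 * 4/15
= 6/95 * 4/15 = 8/475

8/475


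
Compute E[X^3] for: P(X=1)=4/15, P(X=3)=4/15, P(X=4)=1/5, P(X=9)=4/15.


E[X^3] = sum(x^3 * P(x))
= 1*4/15 + 27*4/15 + 64*1/5 + 729*4/15
= 644/3

644/3


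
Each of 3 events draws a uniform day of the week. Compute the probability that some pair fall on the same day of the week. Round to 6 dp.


P(all different) = prod((7-i)/7 for i=0..2) = 0.612245
P(at least one match) = 1 - 0.612245 = 0.387755

0.387755


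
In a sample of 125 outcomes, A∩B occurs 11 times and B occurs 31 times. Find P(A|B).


P(A|B) = P(A∩B)/P(B) = (11/125)/(31/125) = 11/31

11/31


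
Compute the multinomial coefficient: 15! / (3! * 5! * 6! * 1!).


15! = 1307674368000
Denominator: 3!=6 * 5!=120 * 6!=720 * 1!=1
Coefficient = 1307674368000 / 518400 = 2522520

2522520


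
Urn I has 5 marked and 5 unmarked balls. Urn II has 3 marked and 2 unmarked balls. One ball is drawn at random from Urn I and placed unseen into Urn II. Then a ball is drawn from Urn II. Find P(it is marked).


P(transfer marked) = 5/10 = 1/2; P(transfer unmarked) = 1/2
If marked transferred: Urn II has 4 marked of 6, so P(marked|marked moved) = 2/3
If unmarked transferred: Urn II has 3 marked of 6, so P(marked|unmarked moved) = 1/2
By total probability: P(marked) = 1/2*2/3 + 1/2*1/2 = 7/12

7/12


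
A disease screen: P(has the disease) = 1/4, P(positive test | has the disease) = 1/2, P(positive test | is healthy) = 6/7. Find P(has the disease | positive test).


P(A) = P(A|B)P(B) + P(A|B')P(B') = 1/2*1/4 + 6/7*3/4 = 43/56
P(B|A) = P(A|B)P(B)/P(A) = (1/8)/(43/56) = 7/43

7/43


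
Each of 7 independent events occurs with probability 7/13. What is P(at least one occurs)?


P(at least one) = 1 - P(none)
P(none) = (1 - 7/13)^7 = (6/13)^7 = 279936/62748517
P(at least one) = 1 - 279936/62748517 = 62468581/62748517

62468581/62748517


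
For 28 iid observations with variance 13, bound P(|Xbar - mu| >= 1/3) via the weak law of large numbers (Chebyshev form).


Var(Xbar) = Var(X)/n = 13/28
Chebyshev: P(|Xbar-mu| >= 1/3) <= Var(Xbar)/(1/3)^2 = (13/28)/(1/9) = 117/28
Bound exceeds 1, so trivial bound: 1

1


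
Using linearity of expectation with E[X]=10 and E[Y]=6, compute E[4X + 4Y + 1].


E[4X + 4Y + 1] = 4*E[X] + 4*E[Y] + 1
= (4)*(10) + (4)*(6) + (1)
= 40 + 24 + 1 = 65

65


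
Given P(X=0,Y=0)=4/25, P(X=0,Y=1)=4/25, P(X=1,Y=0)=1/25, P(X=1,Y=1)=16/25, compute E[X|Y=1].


P(Y=1) = 20/25
E[X|Y=1] = (0*4 + 1*16)/20 = 16/20 = 4/5

4/5


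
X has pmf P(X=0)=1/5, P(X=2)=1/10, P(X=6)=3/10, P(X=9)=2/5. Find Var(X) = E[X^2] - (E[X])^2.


E[X] = 28/5, E[X^2] = 218/5
Var(X) = E[X^2] - (E[X])^2 = 218/5 - (28/5)^2 = 306/25

306/25


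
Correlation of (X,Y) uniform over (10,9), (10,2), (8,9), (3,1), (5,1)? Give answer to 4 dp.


Cov(X,Y) = 6.3200, Var(X) = 7.7600, Var(Y) = 14.2400
rho = Cov/(sqrt(VarX)*sqrt(VarY)) = 0.6012

0.6012


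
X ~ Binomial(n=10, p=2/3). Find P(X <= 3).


P(X<=3) = P(X=0) + P(X=1) + P(X=2) + P(X=3)
= 1/59049 + 20/59049 + 20/6561 + 320/19683
= 43/2187

43/2187


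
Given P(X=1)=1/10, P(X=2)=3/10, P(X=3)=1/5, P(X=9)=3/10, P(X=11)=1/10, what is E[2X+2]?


E[2X+2] = sum(g(x)*P(x))
= 4*1/10 + 6*3/10 + 8*1/5 + 20*3/10 + 24*1/10
= 61/5

61/5


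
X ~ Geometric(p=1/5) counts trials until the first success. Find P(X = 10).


P(X=10) = (1-p)^9 * p = (4/5)^9 * 1/5
= 262144/1953125 * 1/5 = 262144/9765625

262144/9765625


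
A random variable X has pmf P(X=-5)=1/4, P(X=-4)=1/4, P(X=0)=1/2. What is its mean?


E[X] = sum(x * P(x))
= -5*1/4 - 4*1/4 + 0*1/2
= -9/4

-9/4


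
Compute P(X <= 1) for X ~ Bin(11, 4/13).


P(X<=1) = P(X=0) + P(X=1)
= 31381059609/1792160394037 + 153418513644/1792160394037
= 184799573253/1792160394037

184799573253/1792160394037


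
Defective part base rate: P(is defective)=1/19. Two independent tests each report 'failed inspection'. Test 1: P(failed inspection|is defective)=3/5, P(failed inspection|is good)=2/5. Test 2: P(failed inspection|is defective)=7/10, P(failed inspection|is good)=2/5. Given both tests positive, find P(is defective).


After test 1: P(+) = 3/5*1/19 + 2/5*18/19 = 39/95
P(B|+) = (3/95)/(39/95) = 1/13
After test 2 (use post1 as new prior): P(+) = 7/10*1/13 + 2/5*12/13 = 11/26
P(B|+,+) = (7/130)/(11/26) = 7/55

7/55


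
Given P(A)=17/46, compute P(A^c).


P(A') = 1 - P(A) = 1 - 17/46 = 29/46

29/46


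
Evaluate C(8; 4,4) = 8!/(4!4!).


8! = 40320
Denominator: 4!=24 * 4!=24
Coefficient = 40320 / 576 = 70

70


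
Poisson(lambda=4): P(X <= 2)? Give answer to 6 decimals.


P(X<=2) = e^(-4)*4^0/0! + e^(-4)*4^1/1! + e^(-4)*4^2/2!
≈ 0.0183156389 + 0.0732625556 + 0.1465251111
= 0.2381033056
≈ 0.238103

0.238103


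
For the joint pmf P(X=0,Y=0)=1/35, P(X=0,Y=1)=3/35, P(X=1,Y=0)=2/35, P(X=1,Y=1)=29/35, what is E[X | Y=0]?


P(Y=0) = 3/35
E[X|Y=0] = (0*1 + 1*2)/3 = 2/3

2/3


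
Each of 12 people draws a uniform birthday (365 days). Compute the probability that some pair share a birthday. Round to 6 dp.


P(all different) = prod((365-i)/365 for i=0..11) = 0.832975
P(at least one match) = 1 - 0.832975 = 0.167025

0.167025


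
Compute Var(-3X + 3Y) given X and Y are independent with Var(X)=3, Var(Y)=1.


Independence => Cov(X,Y)=0
Var(-3X + 3Y) = (-3)^2*Var(X) + 3^2*Var(Y)
= 9*3 + 9*1 = 36

36


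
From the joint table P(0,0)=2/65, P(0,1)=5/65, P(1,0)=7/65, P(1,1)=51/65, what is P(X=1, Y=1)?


Read from table: P(X=1, Y=1) = 51/65

51/65


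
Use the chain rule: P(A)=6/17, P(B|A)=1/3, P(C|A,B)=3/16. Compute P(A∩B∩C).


P(A∩B∩C) = P(A) * P(B|A) * P(C|A∩B)
= 6/17 * 1/3 * 3/16
= 2/17 * 3/16 = 3/136

3/136


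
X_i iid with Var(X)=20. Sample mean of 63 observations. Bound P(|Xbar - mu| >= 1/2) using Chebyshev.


Var(Xbar) = Var(X)/n = 20/63
Chebyshev: P(|Xbar-mu| >= 1/2) <= Var(Xbar)/(1/2)^2 = (20/63)/(1/4) = 80/63
Bound exceeds 1, so trivial bound: 1

1
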